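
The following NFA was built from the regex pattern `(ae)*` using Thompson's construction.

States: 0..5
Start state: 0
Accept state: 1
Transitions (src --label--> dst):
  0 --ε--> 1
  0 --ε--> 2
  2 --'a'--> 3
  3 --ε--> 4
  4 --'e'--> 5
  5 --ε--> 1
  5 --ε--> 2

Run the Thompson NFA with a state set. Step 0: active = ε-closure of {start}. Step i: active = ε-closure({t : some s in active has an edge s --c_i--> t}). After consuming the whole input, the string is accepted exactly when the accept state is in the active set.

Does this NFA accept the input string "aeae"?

S₀ = ε-closure({0}) = {0,1,2}
'a' @ 1: {3,4}
'e' @ 2: {1,2,5}  ✓accept
'a' @ 3: {3,4}
'e' @ 4: {1,2,5}  ✓accept
end set {1,2,5} — state 1 in

Answer: ACCEPT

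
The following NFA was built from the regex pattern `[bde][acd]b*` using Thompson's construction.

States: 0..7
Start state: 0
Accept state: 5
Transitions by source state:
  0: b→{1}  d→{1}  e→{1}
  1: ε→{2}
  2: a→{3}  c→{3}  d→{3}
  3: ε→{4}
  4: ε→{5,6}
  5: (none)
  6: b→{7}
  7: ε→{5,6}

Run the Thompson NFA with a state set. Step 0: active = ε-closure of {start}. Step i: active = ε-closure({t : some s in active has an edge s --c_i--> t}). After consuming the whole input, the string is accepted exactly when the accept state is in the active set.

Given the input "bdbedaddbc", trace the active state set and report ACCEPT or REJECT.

Answer: REJECT

Trace:
start: ε-closure({0}) = {0}
'b' @ 1: {1,2}
'd' @ 2: {3,4,5,6}  ✓accept
'b' @ 3: {5,6,7}  ✓accept
'e' @ 4: {}  — no active states
rest 'daddbc' ignored (set empty)
after full input: {}  (accept=5 not in)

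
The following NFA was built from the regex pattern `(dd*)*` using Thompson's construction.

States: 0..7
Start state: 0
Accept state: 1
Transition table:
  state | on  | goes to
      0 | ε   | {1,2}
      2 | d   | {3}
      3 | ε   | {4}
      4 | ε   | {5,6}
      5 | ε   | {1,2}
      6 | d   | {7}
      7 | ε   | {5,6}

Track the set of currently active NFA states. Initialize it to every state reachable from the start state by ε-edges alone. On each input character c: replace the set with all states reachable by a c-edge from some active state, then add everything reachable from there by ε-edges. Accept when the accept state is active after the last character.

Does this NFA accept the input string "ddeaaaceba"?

initial (ε-close {0}): {0,1,2}
'd' @ 1: {1,2,3,4,5,6}  ✓accept
'd' @ 2: {1,2,3,4,5,6,7}  ✓accept
'e' @ 3: {}  — no active states
rest 'aaaceba' ignored (set empty)
final: {}; accept 1 not in set

Answer: REJECT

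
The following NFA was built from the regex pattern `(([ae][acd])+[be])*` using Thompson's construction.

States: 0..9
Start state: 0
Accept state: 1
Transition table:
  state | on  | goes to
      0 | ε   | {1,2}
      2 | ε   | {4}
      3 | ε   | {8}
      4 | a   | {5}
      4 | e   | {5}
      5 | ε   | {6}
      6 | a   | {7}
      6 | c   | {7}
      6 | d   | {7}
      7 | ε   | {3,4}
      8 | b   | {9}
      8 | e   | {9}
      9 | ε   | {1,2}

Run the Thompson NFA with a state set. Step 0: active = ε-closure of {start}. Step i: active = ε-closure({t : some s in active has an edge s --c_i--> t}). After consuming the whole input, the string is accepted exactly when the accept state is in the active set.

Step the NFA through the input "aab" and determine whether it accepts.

start: ε-closure({0}) = {0,1,2,4}
'a' @ 1: {5,6}
'a' @ 2: {3,4,7,8}
'b' @ 3: {1,2,4,9}  (accept∈set)
after full input: {1,2,4,9}  (accept=1 in)

Answer: ACCEPT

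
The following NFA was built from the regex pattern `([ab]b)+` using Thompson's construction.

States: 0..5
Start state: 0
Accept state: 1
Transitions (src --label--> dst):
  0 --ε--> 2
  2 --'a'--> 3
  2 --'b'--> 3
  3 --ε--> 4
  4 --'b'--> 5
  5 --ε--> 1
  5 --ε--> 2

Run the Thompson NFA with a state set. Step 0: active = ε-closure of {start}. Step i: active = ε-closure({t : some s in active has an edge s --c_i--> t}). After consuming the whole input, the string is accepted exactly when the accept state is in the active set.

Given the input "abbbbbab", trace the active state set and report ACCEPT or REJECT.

Answer: ACCEPT

Steps:
S₀ = ε-closure({0}) = {0,2}
'a' @ 1: {3,4}
'b' @ 2: {1,2,5}  [accepting]
'b' @ 3: {3,4}
'b' @ 4: {1,2,5}  [accepting]
'b' @ 5: {3,4}
'b' @ 6: {1,2,5}  [accepting]
'a' @ 7: {3,4}
'b' @ 8: {1,2,5}  [accepting]
after full input: {1,2,5}  (accept=1 in)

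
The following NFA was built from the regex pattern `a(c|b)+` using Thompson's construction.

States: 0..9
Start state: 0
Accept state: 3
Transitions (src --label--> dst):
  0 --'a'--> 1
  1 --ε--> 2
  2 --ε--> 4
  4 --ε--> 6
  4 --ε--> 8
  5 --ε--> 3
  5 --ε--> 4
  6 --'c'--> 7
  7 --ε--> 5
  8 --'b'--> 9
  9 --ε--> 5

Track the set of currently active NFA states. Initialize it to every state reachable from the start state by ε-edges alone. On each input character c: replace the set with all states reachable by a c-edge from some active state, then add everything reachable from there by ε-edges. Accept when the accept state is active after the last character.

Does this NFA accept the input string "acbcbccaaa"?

Answer: REJECT

Trace:
initial (ε-close {0}): {0}
'a' @ 1: {1,2,4,6,8}
'c' @ 2: {3,4,5,6,7,8}  ✓accept
'b' @ 3: {3,4,5,6,8,9}  ✓accept
'c' @ 4: {3,4,5,6,7,8}  ✓accept
'b' @ 5: {3,4,5,6,8,9}  ✓accept
'c' @ 6: {3,4,5,6,7,8}  ✓accept
'c' @ 7: {3,4,5,6,7,8}  ✓accept
'a' @ 8: {}  — no active states
rest 'aa' ignored (set empty)
final: {}; accept 3 not in set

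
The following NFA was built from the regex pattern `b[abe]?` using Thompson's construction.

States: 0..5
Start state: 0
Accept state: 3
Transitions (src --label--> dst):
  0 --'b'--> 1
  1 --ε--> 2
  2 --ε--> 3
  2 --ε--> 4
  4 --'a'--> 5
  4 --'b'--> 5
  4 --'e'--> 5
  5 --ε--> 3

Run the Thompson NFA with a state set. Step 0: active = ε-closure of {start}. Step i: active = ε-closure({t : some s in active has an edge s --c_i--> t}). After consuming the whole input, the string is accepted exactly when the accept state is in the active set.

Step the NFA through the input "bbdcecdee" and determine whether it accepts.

initial (ε-close {0}): {0}
'b' @ 1: {1,2,3,4}  (accept∈set)
'b' @ 2: {3,5}  (accept∈set)
'd' @ 3: {}  — state set empty
rest 'cecdee' ignored (set empty)
final: {}; accept 3 not in set

Answer: REJECT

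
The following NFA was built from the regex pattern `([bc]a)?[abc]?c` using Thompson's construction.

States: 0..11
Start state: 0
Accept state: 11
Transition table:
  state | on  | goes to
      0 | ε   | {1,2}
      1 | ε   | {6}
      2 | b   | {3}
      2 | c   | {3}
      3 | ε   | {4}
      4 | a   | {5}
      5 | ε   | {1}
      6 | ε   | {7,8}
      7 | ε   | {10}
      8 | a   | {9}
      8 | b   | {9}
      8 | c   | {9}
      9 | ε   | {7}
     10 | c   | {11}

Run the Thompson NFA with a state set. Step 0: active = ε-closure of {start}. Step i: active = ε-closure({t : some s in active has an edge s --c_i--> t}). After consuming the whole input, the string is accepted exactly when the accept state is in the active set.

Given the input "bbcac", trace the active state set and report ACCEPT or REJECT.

Answer: REJECT

Steps:
initial (ε-close {0}): {0,1,2,6,7,8,10}
'b' @ 1: {3,4,7,9,10}
'b' @ 2: {}  — dead — no transitions
rest 'cac' ignored (set empty)
end set {} — state 11 not in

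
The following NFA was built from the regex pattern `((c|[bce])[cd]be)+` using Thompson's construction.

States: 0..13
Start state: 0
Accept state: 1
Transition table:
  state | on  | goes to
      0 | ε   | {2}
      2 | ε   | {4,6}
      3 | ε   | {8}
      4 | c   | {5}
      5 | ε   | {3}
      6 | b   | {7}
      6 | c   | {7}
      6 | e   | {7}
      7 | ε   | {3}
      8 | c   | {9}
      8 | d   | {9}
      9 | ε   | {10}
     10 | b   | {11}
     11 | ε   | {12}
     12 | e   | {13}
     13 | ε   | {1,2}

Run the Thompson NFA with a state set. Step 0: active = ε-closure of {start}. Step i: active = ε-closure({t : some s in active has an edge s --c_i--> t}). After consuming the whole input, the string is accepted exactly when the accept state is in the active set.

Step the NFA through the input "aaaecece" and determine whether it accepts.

start: ε-closure({0}) = {0,2,4,6}
'a' @ 1: {}  — no active states
rest 'aaecece' ignored (set empty)
after full input: {}  (accept=1 not in)

Answer: REJECT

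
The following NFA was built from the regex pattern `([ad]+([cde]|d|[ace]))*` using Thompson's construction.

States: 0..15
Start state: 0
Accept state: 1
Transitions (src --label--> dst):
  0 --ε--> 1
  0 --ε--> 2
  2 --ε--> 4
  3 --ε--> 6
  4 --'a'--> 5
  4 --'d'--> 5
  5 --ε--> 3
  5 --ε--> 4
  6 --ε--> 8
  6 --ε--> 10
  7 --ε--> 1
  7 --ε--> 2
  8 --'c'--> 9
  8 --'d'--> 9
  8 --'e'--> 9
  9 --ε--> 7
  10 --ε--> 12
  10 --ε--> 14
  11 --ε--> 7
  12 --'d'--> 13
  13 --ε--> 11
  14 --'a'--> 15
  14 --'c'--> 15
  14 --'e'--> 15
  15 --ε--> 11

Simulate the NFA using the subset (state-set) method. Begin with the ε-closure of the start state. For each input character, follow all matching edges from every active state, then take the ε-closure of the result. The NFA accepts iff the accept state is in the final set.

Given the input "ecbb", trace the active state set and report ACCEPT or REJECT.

Answer: REJECT

Derivation:
initial (ε-close {0}): {0,1,2,4}
'e' @ 1: {}  — dead — no transitions
rest 'cbb' ignored (set empty)
final: {}; accept 1 not in set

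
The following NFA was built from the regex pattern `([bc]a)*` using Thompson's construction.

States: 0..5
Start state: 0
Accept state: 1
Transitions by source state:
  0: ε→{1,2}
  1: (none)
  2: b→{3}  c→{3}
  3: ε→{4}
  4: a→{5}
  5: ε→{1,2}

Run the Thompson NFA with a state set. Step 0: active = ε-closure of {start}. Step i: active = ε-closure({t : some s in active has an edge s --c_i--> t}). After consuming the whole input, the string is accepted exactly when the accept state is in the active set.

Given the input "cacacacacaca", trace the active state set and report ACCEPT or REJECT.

Answer: ACCEPT

Trace:
S₀ = ε-closure({0}) = {0,1,2}
'c' @ 1: {3,4}
'a' @ 2: {1,2,5}  (accept∈set)
'c' @ 3: {3,4}
'a' @ 4: {1,2,5}  (accept∈set)
'c' @ 5: {3,4}
'a' @ 6: {1,2,5}  (accept∈set)
'c' @ 7: {3,4}
'a' @ 8: {1,2,5}  (accept∈set)
'c' @ 9: {3,4}
'a' @ 10: {1,2,5}  (accept∈set)
'c' @ 11: {3,4}
'a' @ 12: {1,2,5}  (accept∈set)
end set {1,2,5} — state 1 in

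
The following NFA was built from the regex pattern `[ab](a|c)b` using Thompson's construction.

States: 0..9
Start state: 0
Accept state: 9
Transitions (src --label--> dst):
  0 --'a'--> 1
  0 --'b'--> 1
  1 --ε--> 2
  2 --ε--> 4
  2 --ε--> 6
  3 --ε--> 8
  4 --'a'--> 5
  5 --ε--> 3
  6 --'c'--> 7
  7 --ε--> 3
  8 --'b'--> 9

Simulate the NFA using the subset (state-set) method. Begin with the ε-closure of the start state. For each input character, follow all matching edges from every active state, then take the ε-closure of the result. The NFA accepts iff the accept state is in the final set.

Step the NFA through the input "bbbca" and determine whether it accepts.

Answer: REJECT

Trace:
initial (ε-close {0}): {0}
'b' @ 1: {1,2,4,6}
'b' @ 2: {}  — dead — no transitions
rest 'bca' ignored (set empty)
after full input: {}  (accept=9 not in)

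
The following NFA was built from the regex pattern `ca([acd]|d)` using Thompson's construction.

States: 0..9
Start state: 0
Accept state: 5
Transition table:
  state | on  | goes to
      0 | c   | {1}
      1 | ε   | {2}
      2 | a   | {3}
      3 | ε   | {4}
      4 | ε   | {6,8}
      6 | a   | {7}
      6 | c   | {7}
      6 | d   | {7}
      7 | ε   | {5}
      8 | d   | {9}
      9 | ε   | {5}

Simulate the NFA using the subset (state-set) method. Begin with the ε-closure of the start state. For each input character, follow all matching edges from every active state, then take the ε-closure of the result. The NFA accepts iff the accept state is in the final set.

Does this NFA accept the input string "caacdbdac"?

Answer: REJECT

Steps:
initial (ε-close {0}): {0}
'c' @ 1: {1,2}
'a' @ 2: {3,4,6,8}
'a' @ 3: {5,7}  ✓accept
'c' @ 4: {}  — no active states
rest 'dbdac' ignored (set empty)
end set {} — state 5 not in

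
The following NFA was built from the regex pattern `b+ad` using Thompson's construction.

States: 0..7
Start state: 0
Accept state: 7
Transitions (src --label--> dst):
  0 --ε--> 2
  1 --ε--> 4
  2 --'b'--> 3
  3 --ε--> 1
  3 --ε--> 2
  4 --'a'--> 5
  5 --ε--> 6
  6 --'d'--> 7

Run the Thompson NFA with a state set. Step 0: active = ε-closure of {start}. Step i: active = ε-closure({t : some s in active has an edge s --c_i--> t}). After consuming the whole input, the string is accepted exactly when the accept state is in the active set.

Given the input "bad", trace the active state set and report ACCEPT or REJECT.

Answer: ACCEPT

Derivation:
S₀ = ε-closure({0}) = {0,2}
'b' @ 1: {1,2,3,4}
'a' @ 2: {5,6}
'd' @ 3: {7}  [accepting]
after full input: {7}  (accept=7 in)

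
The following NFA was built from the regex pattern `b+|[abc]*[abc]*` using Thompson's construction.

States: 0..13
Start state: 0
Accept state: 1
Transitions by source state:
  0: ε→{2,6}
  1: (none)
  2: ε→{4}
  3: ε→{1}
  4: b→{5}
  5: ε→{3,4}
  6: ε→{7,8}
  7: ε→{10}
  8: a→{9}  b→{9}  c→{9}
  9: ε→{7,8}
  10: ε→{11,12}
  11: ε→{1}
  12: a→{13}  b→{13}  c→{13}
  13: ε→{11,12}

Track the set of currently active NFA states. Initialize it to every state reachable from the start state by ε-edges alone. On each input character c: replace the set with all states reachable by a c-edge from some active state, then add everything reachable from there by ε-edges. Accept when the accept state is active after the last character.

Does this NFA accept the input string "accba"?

Answer: ACCEPT

Derivation:
initial (ε-close {0}): {0,1,2,4,6,7,8,10,11,12}
'a' @ 1: {1,7,8,9,10,11,12,13}  [accepting]
'c' @ 2: {1,7,8,9,10,11,12,13}  [accepting]
'c' @ 3: {1,7,8,9,10,11,12,13}  [accepting]
'b' @ 4: {1,7,8,9,10,11,12,13}  [accepting]
'a' @ 5: {1,7,8,9,10,11,12,13}  [accepting]
end set {1,7,8,9,10,11,12,13} — state 1 in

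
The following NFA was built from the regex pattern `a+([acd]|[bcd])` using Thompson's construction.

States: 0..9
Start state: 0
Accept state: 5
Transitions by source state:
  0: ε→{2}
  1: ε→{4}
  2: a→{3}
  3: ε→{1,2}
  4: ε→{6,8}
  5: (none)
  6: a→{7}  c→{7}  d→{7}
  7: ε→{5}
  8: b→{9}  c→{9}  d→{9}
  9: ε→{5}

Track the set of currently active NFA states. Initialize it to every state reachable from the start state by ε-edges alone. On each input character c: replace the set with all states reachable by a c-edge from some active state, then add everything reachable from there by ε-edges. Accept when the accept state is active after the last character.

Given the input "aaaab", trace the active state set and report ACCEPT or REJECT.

Answer: ACCEPT

Steps:
start: ε-closure({0}) = {0,2}
'a' @ 1: {1,2,3,4,6,8}
'a' @ 2: {1,2,3,4,5,6,7,8}  (accept∈set)
'a' @ 3: {1,2,3,4,5,6,7,8}  (accept∈set)
'a' @ 4: {1,2,3,4,5,6,7,8}  (accept∈set)
'b' @ 5: {5,9}  (accept∈set)
after full input: {5,9}  (accept=5 in)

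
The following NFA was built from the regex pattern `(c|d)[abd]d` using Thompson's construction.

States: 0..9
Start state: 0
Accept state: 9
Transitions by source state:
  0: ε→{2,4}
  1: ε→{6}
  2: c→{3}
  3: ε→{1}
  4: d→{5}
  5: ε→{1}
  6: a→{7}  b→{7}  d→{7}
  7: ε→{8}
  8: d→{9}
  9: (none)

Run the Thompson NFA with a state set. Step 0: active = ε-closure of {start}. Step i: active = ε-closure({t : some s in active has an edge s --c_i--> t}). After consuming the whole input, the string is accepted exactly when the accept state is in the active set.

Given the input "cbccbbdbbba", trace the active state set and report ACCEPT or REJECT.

Answer: REJECT

Steps:
S₀ = ε-closure({0}) = {0,2,4}
'c' @ 1: {1,3,6}
'b' @ 2: {7,8}
'c' @ 3: {}  — dead — no transitions
rest 'cbbdbbba' ignored (set empty)
end set {} — state 9 not in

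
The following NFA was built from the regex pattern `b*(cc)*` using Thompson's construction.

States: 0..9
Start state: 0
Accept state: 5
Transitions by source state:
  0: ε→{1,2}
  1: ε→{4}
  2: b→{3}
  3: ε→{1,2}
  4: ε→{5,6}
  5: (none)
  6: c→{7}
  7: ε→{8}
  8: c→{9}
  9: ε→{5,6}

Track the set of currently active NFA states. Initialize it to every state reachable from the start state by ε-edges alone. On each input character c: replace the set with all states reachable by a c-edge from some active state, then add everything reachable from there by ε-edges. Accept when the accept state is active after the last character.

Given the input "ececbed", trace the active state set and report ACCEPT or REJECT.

S₀ = ε-closure({0}) = {0,1,2,4,5,6}
'e' @ 1: {}  — no active states
rest 'cecbed' ignored (set empty)
final: {}; accept 5 not in set

Answer: REJECT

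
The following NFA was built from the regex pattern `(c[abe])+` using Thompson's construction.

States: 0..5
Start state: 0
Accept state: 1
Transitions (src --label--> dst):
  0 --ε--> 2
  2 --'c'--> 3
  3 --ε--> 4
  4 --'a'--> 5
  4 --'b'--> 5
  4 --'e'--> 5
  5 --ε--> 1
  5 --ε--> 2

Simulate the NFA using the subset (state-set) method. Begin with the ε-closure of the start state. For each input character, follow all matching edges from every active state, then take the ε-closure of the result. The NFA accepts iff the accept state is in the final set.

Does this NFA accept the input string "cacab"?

Answer: REJECT

Derivation:
start: ε-closure({0}) = {0,2}
'c' @ 1: {3,4}
'a' @ 2: {1,2,5}  (accept∈set)
'c' @ 3: {3,4}
'a' @ 4: {1,2,5}  (accept∈set)
'b' @ 5: {}  — no active states
end set {} — state 1 not in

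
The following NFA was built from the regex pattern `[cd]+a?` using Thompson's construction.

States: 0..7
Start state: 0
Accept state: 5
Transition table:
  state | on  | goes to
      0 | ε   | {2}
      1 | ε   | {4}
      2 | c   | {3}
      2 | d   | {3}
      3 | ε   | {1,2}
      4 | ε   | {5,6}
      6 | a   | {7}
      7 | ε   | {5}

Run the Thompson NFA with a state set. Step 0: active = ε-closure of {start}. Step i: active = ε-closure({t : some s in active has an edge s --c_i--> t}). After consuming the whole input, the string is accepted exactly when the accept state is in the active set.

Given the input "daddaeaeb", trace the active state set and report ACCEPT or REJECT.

start: ε-closure({0}) = {0,2}
'd' @ 1: {1,2,3,4,5,6}  (accept∈set)
'a' @ 2: {5,7}  (accept∈set)
'd' @ 3: {}  — dead — no transitions
rest 'daeaeb' ignored (set empty)
end set {} — state 5 not in

Answer: REJECT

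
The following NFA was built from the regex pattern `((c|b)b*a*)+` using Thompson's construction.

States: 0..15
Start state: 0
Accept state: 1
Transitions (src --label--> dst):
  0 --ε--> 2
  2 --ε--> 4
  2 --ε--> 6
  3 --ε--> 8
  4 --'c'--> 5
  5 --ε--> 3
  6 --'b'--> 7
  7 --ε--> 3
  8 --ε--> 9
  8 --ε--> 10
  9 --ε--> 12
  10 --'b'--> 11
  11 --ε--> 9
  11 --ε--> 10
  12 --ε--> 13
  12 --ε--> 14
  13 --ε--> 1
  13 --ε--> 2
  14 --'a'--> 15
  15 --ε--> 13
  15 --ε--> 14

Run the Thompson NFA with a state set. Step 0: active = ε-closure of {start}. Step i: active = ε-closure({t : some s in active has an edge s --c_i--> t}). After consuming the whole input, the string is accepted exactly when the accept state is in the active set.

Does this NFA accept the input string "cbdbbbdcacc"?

S₀ = ε-closure({0}) = {0,2,4,6}
'c' @ 1: {1,2,3,4,5,6,8,9,10,12,13,14}  (accept∈set)
'b' @ 2: {1,2,3,4,6,7,8,9,10,11,12,13,14}  (accept∈set)
'd' @ 3: {}  — no active states
rest 'bbbdcacc' ignored (set empty)
end set {} — state 1 not in

Answer: REJECT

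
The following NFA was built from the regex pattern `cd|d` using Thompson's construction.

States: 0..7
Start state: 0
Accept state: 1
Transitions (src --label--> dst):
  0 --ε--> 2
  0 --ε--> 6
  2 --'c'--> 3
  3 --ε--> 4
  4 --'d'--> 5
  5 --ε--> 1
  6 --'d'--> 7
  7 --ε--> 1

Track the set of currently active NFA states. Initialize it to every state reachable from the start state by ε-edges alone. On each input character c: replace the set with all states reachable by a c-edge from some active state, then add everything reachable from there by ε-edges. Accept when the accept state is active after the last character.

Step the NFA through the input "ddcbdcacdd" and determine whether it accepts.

S₀ = ε-closure({0}) = {0,2,6}
'd' @ 1: {1,7}  ✓accept
'd' @ 2: {}  — no active states
rest 'cbdcacdd' ignored (set empty)
end set {} — state 1 not in

Answer: REJECT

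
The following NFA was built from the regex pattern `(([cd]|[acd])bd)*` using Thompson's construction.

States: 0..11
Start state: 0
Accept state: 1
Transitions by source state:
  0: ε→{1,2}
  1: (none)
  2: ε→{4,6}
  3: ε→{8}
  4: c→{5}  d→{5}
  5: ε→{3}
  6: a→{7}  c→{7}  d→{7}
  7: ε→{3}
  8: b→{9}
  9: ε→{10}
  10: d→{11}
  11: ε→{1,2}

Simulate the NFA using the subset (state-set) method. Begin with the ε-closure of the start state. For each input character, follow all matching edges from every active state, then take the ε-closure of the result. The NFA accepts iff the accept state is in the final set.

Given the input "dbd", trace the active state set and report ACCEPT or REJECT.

S₀ = ε-closure({0}) = {0,1,2,4,6}
'd' @ 1: {3,5,7,8}
'b' @ 2: {9,10}
'd' @ 3: {1,2,4,6,11}  (accept∈set)
after full input: {1,2,4,6,11}  (accept=1 in)

Answer: ACCEPT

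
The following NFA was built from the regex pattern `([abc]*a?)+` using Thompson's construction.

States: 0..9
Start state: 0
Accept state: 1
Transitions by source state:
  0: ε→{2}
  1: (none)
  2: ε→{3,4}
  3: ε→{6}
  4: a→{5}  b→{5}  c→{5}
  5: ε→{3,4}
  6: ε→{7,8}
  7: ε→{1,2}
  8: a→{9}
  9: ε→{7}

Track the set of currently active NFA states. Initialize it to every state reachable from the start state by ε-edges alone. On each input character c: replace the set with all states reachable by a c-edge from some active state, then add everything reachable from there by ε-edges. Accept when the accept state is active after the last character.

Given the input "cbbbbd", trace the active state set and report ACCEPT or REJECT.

initial (ε-close {0}): {0,1,2,3,4,6,7,8}
'c' @ 1: {1,2,3,4,5,6,7,8}  (accept∈set)
'b' @ 2: {1,2,3,4,5,6,7,8}  (accept∈set)
'b' @ 3: {1,2,3,4,5,6,7,8}  (accept∈set)
'b' @ 4: {1,2,3,4,5,6,7,8}  (accept∈set)
'b' @ 5: {1,2,3,4,5,6,7,8}  (accept∈set)
'd' @ 6: {}  — dead — no transitions
after full input: {}  (accept=1 not in)

Answer: REJECT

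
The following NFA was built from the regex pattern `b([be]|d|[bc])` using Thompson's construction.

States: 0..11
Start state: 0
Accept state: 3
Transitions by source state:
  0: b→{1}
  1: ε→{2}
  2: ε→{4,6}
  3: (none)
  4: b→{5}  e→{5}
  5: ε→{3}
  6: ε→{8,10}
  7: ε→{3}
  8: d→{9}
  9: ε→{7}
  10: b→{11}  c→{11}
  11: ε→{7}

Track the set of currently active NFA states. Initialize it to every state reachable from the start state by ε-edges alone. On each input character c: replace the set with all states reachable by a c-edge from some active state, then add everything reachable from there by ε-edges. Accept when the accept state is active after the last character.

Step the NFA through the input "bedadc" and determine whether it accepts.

Answer: REJECT

Steps:
start: ε-closure({0}) = {0}
'b' @ 1: {1,2,4,6,8,10}
'e' @ 2: {3,5}  (accept∈set)
'd' @ 3: {}  — no active states
rest 'adc' ignored (set empty)
after full input: {}  (accept=3 not in)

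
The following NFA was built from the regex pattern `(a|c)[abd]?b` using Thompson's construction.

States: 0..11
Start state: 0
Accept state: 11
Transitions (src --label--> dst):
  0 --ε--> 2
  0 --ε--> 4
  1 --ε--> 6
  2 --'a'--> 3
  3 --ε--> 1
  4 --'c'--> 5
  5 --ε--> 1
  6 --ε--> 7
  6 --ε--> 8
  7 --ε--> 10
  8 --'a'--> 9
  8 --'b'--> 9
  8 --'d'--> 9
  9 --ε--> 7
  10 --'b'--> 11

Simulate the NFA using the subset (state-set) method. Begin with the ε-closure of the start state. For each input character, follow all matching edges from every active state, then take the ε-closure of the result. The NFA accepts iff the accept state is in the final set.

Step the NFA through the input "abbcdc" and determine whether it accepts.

S₀ = ε-closure({0}) = {0,2,4}
'a' @ 1: {1,3,6,7,8,10}
'b' @ 2: {7,9,10,11}  (accept∈set)
'b' @ 3: {11}  (accept∈set)
'c' @ 4: {}  — state set empty
rest 'dc' ignored (set empty)
final: {}; accept 11 not in set

Answer: REJECT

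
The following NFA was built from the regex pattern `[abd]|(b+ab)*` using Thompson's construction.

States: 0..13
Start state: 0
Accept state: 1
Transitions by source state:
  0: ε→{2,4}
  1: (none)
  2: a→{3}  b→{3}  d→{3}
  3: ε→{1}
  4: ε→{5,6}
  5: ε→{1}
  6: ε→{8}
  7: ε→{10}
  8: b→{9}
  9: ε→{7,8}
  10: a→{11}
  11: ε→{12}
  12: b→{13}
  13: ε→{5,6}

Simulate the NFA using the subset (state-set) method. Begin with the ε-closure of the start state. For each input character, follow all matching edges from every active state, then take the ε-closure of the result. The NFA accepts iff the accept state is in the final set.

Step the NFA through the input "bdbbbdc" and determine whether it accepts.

Answer: REJECT

Trace:
start: ε-closure({0}) = {0,1,2,4,5,6,8}
'b' @ 1: {1,3,7,8,9,10}  [accepting]
'd' @ 2: {}  — dead — no transitions
rest 'bbbdc' ignored (set empty)
after full input: {}  (accept=1 not in)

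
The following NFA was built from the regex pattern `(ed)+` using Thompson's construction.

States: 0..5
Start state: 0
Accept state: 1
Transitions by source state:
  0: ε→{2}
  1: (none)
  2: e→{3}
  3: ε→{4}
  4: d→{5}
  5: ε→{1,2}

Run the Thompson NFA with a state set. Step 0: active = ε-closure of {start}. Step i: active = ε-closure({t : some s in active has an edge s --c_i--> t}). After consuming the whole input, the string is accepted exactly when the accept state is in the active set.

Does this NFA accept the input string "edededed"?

Answer: ACCEPT

Derivation:
initial (ε-close {0}): {0,2}
'e' @ 1: {3,4}
'd' @ 2: {1,2,5}  (accept∈set)
'e' @ 3: {3,4}
'd' @ 4: {1,2,5}  (accept∈set)
'e' @ 5: {3,4}
'd' @ 6: {1,2,5}  (accept∈set)
'e' @ 7: {3,4}
'd' @ 8: {1,2,5}  (accept∈set)
final: {1,2,5}; accept 1 in set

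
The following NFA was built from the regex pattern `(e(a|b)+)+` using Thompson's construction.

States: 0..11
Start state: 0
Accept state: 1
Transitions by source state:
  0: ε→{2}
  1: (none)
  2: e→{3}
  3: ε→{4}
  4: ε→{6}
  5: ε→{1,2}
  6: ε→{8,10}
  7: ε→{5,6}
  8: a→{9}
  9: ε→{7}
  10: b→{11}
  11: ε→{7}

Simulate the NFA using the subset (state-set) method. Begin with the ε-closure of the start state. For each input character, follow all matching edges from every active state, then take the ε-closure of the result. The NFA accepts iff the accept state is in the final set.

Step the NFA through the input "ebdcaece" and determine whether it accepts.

Answer: REJECT

Derivation:
initial (ε-close {0}): {0,2}
'e' @ 1: {3,4,6,8,10}
'b' @ 2: {1,2,5,6,7,8,10,11}  ✓accept
'd' @ 3: {}  — dead — no transitions
rest 'caece' ignored (set empty)
after full input: {}  (accept=1 not in)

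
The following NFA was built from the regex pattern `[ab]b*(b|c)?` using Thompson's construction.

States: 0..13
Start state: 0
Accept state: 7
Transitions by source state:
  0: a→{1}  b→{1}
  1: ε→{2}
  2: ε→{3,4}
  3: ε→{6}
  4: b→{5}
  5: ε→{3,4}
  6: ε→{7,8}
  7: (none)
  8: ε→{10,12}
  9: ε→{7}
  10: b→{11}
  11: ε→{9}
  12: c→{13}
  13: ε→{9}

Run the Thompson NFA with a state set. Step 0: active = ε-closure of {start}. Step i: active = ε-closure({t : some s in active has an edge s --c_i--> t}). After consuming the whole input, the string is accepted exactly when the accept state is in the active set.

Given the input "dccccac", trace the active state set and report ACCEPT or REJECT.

initial (ε-close {0}): {0}
'd' @ 1: {}  — no active states
rest 'ccccac' ignored (set empty)
final: {}; accept 7 not in set

Answer: REJECT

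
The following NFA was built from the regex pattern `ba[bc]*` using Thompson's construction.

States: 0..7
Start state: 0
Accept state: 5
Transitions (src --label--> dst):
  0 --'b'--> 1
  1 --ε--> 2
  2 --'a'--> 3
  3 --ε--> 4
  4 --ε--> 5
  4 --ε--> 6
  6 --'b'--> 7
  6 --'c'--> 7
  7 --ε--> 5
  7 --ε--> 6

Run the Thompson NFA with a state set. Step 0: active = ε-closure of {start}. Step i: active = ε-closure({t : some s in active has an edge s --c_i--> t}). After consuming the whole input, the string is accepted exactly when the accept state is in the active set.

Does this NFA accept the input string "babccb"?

Answer: ACCEPT

Steps:
S₀ = ε-closure({0}) = {0}
'b' @ 1: {1,2}
'a' @ 2: {3,4,5,6}  (accept∈set)
'b' @ 3: {5,6,7}  (accept∈set)
'c' @ 4: {5,6,7}  (accept∈set)
'c' @ 5: {5,6,7}  (accept∈set)
'b' @ 6: {5,6,7}  (accept∈set)
final: {5,6,7}; accept 5 in set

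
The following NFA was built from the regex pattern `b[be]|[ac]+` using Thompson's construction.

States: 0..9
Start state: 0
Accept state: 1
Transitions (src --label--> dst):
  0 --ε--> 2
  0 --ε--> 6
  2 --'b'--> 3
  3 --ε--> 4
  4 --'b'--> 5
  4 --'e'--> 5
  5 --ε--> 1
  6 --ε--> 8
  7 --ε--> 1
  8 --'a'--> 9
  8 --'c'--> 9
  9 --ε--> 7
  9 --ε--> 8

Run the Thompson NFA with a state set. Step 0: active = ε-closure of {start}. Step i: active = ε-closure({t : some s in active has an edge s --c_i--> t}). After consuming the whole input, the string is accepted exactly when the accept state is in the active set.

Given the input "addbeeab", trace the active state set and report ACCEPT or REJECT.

Answer: REJECT

Steps:
initial (ε-close {0}): {0,2,6,8}
'a' @ 1: {1,7,8,9}  ✓accept
'd' @ 2: {}  — no active states
rest 'dbeeab' ignored (set empty)
final: {}; accept 1 not in set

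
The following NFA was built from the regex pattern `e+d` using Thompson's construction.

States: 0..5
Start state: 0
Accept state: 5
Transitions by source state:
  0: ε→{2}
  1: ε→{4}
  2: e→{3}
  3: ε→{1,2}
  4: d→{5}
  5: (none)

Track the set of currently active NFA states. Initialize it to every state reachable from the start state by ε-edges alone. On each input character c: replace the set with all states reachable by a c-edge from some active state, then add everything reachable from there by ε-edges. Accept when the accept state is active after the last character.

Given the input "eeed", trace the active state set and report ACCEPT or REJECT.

S₀ = ε-closure({0}) = {0,2}
'e' @ 1: {1,2,3,4}
'e' @ 2: {1,2,3,4}
'e' @ 3: {1,2,3,4}
'd' @ 4: {5}  [accepting]
after full input: {5}  (accept=5 in)

Answer: ACCEPT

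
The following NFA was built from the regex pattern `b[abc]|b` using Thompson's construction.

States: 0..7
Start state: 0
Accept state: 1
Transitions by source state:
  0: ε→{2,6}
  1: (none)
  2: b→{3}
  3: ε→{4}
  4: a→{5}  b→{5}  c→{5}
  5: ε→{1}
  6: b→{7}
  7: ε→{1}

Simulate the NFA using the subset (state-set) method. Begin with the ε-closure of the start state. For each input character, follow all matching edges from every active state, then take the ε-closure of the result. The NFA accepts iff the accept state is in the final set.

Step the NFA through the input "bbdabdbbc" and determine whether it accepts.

Answer: REJECT

Derivation:
S₀ = ε-closure({0}) = {0,2,6}
'b' @ 1: {1,3,4,7}  [accepting]
'b' @ 2: {1,5}  [accepting]
'd' @ 3: {}  — no active states
rest 'abdbbc' ignored (set empty)
end set {} — state 1 not in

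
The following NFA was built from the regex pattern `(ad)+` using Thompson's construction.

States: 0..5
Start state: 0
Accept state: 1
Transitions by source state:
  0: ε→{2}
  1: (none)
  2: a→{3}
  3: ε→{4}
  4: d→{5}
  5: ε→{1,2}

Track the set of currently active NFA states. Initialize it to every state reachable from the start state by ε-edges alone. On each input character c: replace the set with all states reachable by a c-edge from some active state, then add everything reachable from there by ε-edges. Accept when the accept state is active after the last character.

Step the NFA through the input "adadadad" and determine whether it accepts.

start: ε-closure({0}) = {0,2}
'a' @ 1: {3,4}
'd' @ 2: {1,2,5}  [accepting]
'a' @ 3: {3,4}
'd' @ 4: {1,2,5}  [accepting]
'a' @ 5: {3,4}
'd' @ 6: {1,2,5}  [accepting]
'a' @ 7: {3,4}
'd' @ 8: {1,2,5}  [accepting]
end set {1,2,5} — state 1 in

Answer: ACCEPT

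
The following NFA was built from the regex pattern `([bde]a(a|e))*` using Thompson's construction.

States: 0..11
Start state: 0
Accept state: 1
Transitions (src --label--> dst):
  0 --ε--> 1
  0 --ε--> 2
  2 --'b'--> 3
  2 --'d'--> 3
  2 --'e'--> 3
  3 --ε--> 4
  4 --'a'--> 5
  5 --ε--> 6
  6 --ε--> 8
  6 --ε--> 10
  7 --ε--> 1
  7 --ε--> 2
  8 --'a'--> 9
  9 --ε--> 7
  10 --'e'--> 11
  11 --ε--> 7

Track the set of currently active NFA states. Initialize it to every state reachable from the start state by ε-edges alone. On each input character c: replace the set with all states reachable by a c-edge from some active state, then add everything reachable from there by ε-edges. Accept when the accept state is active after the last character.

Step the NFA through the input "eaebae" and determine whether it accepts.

start: ε-closure({0}) = {0,1,2}
'e' @ 1: {3,4}
'a' @ 2: {5,6,8,10}
'e' @ 3: {1,2,7,11}  ✓accept
'b' @ 4: {3,4}
'a' @ 5: {5,6,8,10}
'e' @ 6: {1,2,7,11}  ✓accept
end set {1,2,7,11} — state 1 in

Answer: ACCEPT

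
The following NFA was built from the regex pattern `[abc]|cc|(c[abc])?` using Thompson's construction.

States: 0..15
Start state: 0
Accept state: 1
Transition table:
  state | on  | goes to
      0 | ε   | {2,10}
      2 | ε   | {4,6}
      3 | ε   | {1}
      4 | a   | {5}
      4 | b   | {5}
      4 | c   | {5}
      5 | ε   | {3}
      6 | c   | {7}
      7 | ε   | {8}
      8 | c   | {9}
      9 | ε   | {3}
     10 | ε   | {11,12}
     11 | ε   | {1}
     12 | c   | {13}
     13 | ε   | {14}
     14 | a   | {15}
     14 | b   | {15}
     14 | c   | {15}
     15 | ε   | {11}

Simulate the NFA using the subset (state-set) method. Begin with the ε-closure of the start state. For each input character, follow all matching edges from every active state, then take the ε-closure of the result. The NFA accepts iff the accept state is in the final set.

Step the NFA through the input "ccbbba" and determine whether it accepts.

Answer: REJECT

Steps:
S₀ = ε-closure({0}) = {0,1,2,4,6,10,11,12}
'c' @ 1: {1,3,5,7,8,13,14}  ✓accept
'c' @ 2: {1,3,9,11,15}  ✓accept
'b' @ 3: {}  — state set empty
rest 'bba' ignored (set empty)
end set {} — state 1 not in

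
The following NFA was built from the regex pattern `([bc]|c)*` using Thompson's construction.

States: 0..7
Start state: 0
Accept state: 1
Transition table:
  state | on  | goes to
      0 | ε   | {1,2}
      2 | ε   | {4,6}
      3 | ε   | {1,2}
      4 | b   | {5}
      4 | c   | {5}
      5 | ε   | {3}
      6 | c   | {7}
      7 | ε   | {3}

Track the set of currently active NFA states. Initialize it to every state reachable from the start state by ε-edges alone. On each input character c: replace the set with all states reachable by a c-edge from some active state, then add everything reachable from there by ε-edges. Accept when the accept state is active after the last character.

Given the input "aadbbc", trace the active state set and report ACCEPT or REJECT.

initial (ε-close {0}): {0,1,2,4,6}
'a' @ 1: {}  — state set empty
rest 'adbbc' ignored (set empty)
end set {} — state 1 not in

Answer: REJECT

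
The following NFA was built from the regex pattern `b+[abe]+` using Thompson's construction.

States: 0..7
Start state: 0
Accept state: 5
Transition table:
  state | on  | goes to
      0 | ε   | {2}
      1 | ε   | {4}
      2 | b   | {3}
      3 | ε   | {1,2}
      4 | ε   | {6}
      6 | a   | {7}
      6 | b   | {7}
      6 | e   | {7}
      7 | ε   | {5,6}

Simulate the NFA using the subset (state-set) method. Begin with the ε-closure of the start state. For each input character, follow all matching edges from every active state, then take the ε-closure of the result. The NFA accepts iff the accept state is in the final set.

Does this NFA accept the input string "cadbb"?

initial (ε-close {0}): {0,2}
'c' @ 1: {}  — no active states
rest 'adbb' ignored (set empty)
final: {}; accept 5 not in set

Answer: REJECT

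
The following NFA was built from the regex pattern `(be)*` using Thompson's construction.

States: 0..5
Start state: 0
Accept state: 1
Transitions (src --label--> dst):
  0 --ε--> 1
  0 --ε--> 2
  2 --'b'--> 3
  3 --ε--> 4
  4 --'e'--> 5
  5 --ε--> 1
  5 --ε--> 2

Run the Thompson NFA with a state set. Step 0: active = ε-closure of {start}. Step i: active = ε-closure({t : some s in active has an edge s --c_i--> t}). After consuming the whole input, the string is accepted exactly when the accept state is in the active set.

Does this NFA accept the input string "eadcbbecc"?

Answer: REJECT

Trace:
S₀ = ε-closure({0}) = {0,1,2}
'e' @ 1: {}  — state set empty
rest 'adcbbecc' ignored (set empty)
final: {}; accept 1 not in set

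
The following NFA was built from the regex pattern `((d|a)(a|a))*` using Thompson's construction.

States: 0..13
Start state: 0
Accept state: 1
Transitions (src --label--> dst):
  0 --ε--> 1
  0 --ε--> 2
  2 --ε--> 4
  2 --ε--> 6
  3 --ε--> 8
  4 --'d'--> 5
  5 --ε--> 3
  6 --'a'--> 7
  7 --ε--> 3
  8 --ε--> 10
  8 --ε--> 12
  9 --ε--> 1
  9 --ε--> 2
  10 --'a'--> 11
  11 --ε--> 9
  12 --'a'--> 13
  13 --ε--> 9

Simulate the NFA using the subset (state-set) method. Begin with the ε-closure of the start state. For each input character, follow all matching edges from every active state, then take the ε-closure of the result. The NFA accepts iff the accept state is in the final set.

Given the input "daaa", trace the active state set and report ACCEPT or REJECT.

Answer: ACCEPT

Steps:
S₀ = ε-closure({0}) = {0,1,2,4,6}
'd' @ 1: {3,5,8,10,12}
'a' @ 2: {1,2,4,6,9,11,13}  (accept∈set)
'a' @ 3: {3,7,8,10,12}
'a' @ 4: {1,2,4,6,9,11,13}  (accept∈set)
final: {1,2,4,6,9,11,13}; accept 1 in set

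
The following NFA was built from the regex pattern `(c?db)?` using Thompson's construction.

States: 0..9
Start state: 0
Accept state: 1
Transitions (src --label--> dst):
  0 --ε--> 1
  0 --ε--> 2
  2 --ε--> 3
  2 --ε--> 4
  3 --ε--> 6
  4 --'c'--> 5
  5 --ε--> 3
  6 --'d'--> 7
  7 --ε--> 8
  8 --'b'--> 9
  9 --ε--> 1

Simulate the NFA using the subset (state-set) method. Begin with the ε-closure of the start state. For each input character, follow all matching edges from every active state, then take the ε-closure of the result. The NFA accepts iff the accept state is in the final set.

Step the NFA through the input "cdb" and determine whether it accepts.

S₀ = ε-closure({0}) = {0,1,2,3,4,6}
'c' @ 1: {3,5,6}
'd' @ 2: {7,8}
'b' @ 3: {1,9}  (accept∈set)
after full input: {1,9}  (accept=1 in)

Answer: ACCEPT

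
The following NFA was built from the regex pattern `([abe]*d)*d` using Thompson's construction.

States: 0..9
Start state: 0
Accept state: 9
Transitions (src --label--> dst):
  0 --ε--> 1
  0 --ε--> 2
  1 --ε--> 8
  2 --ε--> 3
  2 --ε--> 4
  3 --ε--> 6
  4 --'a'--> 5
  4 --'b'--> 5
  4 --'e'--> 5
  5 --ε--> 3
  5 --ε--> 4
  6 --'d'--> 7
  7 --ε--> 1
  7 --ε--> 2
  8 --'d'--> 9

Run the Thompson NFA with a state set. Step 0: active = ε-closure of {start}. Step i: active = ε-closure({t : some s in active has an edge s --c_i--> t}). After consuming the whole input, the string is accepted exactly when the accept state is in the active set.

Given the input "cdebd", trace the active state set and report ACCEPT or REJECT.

Answer: REJECT

Steps:
S₀ = ε-closure({0}) = {0,1,2,3,4,6,8}
'c' @ 1: {}  — dead — no transitions
rest 'debd' ignored (set empty)
final: {}; accept 9 not in set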